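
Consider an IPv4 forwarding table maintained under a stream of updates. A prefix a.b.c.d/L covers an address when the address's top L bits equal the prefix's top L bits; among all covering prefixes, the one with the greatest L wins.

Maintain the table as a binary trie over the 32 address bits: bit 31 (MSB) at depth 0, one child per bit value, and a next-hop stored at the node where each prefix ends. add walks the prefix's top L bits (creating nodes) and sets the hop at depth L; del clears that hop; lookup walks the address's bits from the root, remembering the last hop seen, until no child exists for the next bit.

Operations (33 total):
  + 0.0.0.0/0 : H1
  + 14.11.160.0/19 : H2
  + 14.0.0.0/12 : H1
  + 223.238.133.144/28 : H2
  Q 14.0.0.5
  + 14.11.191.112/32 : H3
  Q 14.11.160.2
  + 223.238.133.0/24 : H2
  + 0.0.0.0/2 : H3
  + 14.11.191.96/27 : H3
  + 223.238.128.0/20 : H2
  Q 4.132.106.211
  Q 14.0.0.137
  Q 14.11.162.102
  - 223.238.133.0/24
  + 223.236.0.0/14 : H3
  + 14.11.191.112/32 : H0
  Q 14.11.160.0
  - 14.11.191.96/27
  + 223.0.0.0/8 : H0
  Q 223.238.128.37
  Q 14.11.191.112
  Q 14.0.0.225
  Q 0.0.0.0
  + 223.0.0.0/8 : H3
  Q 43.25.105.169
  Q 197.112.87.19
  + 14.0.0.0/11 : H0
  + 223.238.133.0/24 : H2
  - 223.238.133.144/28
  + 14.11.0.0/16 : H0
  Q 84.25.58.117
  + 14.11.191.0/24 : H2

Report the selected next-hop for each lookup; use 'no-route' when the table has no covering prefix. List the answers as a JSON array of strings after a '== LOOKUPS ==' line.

Process each operation:
  + 0.0.0.0/0 (H1) depth=0
  + 14.11.160.0/19 (H2) depth=19
  + 14.0.0.0/12 (H1) depth=12
  + 223.238.133.144/28 (H2) depth=28
  ? 14.0.0.5  path d0:H1→d1:-→d2:-→d3:-→d4:-→d5:-→d6:-→d7:-→d8:-→d9:-→d10:-→d11:-→d12:H1  best=H1
  + 14.11.191.112/32 (H3) depth=32
  ? 14.11.160.2  path d0:H1→d1:-→d2:-→d3:-→d4:-→d5:-→d6:-→d7:-→d8:-→d9:-→d10:-→d11:-→d12:H1→d13:-→d14:-→d15:-→d16:-→d17:-→d18:-→d19:H2  best=H2
  + 223.238.133.0/24 (H2) depth=24
  + 0.0.0.0/2 (H3) depth=2
  + 14.11.191.96/27 (H3) depth=27
  + 223.238.128.0/20 (H2) depth=20
  ? 4.132.106.211  path d0:H1→d1:-→d2:H3→d3:-→d4:-  best=H3
  ? 14.0.0.137  path d0:H1→d1:-→d2:H3→d3:-→d4:-→d5:-→d6:-→d7:-→d8:-→d9:-→d10:-→d11:-→d12:H1  best=H1
  ? 14.11.162.102  path d0:H1→d1:-→d2:H3→d3:-→d4:-→d5:-→d6:-→d7:-→d8:-→d9:-→d10:-→d11:-→d12:H1→d13:-→d14:-→d15:-→d16:-→d17:-→d18:-→d19:H2  best=H2
  - 223.238.133.0/24 clear@24
  + 223.236.0.0/14 (H3) depth=14
  + 14.11.191.112/32 (H0) depth=32
  ? 14.11.160.0  path d0:H1→d1:-→d2:H3→d3:-→d4:-→d5:-→d6:-→d7:-→d8:-→d9:-→d10:-→d11:-→d12:H1→d13:-→d14:-→d15:-→d16:-→d17:-→d18:-→d19:H2  best=H2
  - 14.11.191.96/27 clear@27
  + 223.0.0.0/8 (H0) depth=8
  ? 223.238.128.37  path d0:H1→d1:-→d2:-→d3:-→d4:-→d5:-→d6:-→d7:-→d8:H0→d9:-→d10:-→d11:-→d12:-→d13:-→d14:H3→d15:-→d16:-→d17:-→d18:-→d19:-→d20:H2→d21:-  best=H2
  ? 14.11.191.112  path d0:H1→d1:-→d2:H3→d3:-→d4:-→d5:-→d6:-→d7:-→d8:-→d9:-→d10:-→d11:-→d12:H1→d13:-→d14:-→d15:-→d16:-→d17:-→d18:-→d19:H2→d20:-→d21:-→d22:-→d23:-→d24:-→d25:-→d26:-→d27:-→d28:-→d29:-→d30:-→d31:-→d32:H0  best=H0
  ? 14.0.0.225  path d0:H1→d1:-→d2:H3→d3:-→d4:-→d5:-→d6:-→d7:-→d8:-→d9:-→d10:-→d11:-→d12:H1  best=H1
  ? 0.0.0.0  path d0:H1→d1:-→d2:H3→d3:-→d4:-  best=H3
  + 223.0.0.0/8 (H3) depth=8
  ? 43.25.105.169  path d0:H1→d1:-→d2:H3  best=H3
  ? 197.112.87.19  path d0:H1→d1:-→d2:-→d3:-  best=H1
  + 14.0.0.0/11 (H0) depth=11
  + 223.238.133.0/24 (H2) depth=24
  - 223.238.133.144/28 clear@28
  + 14.11.0.0/16 (H0) depth=16
  ? 84.25.58.117  path d0:H1→d1:-  best=H1
  + 14.11.191.0/24 (H2) depth=24

== LOOKUPS ==
["H1","H2","H3","H1","H2","H2","H2","H0","H1","H3","H3","H1","H1"]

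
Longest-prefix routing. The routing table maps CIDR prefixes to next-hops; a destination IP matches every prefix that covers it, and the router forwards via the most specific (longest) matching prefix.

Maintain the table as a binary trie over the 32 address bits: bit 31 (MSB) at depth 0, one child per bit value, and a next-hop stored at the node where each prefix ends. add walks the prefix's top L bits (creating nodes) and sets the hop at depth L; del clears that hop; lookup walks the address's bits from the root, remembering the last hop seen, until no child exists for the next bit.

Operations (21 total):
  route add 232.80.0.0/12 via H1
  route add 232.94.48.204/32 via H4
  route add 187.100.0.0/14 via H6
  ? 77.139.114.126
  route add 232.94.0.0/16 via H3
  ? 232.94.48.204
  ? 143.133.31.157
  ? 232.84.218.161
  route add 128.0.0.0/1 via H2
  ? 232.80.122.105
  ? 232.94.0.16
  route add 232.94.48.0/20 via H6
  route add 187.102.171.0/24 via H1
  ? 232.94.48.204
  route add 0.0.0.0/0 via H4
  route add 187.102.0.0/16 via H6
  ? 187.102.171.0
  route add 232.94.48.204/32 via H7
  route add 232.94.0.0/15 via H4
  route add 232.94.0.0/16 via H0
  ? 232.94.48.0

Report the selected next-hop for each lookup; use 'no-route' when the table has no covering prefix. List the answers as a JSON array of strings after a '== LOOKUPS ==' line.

Process each operation:
  + 232.80.0.0/12 (H1) depth=12
  + 232.94.48.204/32 (H4) depth=32
  + 187.100.0.0/14 (H6) depth=14
  Q 77.139.114.126: descend ε ; hops seen [∅] ; pick no-route
  + 232.94.0.0/16 (H3) depth=16
  Q 232.94.48.204: descend 11101000010111100011000011001100 ; hops seen [H1,H3,H4] ; pick H4
  Q 143.133.31.157: descend 10 ; hops seen [∅] ; pick no-route
  Q 232.84.218.161: descend 111010000101 ; hops seen [H1] ; pick H1
  + 128.0.0.0/1 (H2) depth=1
  Q 232.80.122.105: descend 111010000101 ; hops seen [H2,H1] ; pick H1
  Q 232.94.0.16: descend 111010000101111000 ; hops seen [H2,H1,H3] ; pick H3
  + 232.94.48.0/20 (H6) depth=20
  + 187.102.171.0/24 (H1) depth=24
  Q 232.94.48.204: descend 11101000010111100011000011001100 ; hops seen [H2,H1,H3,H6,H4] ; pick H4
  + 0.0.0.0/0 (H4) depth=0
  + 187.102.0.0/16 (H6) depth=16
  Q 187.102.171.0: descend 101110110110011010101011 ; hops seen [H4,H2,H6,H6,H1] ; pick H1
  + 232.94.48.204/32 (H7) depth=32
  + 232.94.0.0/15 (H4) depth=15
  + 232.94.0.0/16 (H0) depth=16
  Q 232.94.48.0: descend 111010000101111000110000 ; hops seen [H4,H2,H1,H4,H0,H6] ; pick H6

== LOOKUPS ==
["no-route","H4","no-route","H1","H1","H3","H4","H1","H6"]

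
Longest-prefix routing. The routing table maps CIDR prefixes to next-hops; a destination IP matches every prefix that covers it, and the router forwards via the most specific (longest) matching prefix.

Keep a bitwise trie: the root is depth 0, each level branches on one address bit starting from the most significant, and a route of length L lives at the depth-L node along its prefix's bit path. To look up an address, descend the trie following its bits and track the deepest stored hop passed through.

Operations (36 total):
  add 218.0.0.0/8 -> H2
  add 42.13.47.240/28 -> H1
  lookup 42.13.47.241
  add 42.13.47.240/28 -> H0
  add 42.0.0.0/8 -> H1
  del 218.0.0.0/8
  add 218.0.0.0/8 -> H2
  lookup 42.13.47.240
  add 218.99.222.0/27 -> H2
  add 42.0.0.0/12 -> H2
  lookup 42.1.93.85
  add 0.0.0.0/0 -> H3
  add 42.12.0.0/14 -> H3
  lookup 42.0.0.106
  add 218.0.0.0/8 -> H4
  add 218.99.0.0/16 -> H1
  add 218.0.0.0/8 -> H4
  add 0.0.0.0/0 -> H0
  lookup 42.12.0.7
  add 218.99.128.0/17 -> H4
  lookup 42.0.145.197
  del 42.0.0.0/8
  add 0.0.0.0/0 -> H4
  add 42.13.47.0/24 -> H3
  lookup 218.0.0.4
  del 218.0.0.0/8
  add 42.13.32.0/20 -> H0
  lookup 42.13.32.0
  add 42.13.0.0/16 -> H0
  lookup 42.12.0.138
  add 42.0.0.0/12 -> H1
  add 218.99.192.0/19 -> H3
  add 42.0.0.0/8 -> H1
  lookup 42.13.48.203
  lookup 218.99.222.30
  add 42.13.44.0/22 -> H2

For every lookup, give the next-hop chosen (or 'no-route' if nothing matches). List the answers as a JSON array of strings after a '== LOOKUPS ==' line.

Apply in order:
  + 218.0.0.0/8 (H2) depth=8
  + 42.13.47.240/28 (H1) depth=28
  ? 42.13.47.241  path d0:-→d1:-→d2:-→d3:-→d4:-→d5:-→d6:-→d7:-→d8:-→d9:-→d10:-→d11:-→d12:-→d13:-→d14:-→d15:-→d16:-→d17:-→d18:-→d19:-→d20:-→d21:-→d22:-→d23:-→d24:-→d25:-→d26:-→d27:-→d28:H1  best=H1
  + 42.13.47.240/28 (H0) depth=28
  + 42.0.0.0/8 (H1) depth=8
  del 218.0.0.0/8 (clear depth 8)
  + 218.0.0.0/8 (H2) depth=8
  ? 42.13.47.240  path d0:-→d1:-→d2:-→d3:-→d4:-→d5:-→d6:-→d7:-→d8:H1→d9:-→d10:-→d11:-→d12:-→d13:-→d14:-→d15:-→d16:-→d17:-→d18:-→d19:-→d20:-→d21:-→d22:-→d23:-→d24:-→d25:-→d26:-→d27:-→d28:H0  best=H0
  + 218.99.222.0/27 (H2) depth=27
  + 42.0.0.0/12 (H2) depth=12
  ? 42.1.93.85  path d0:-→d1:-→d2:-→d3:-→d4:-→d5:-→d6:-→d7:-→d8:H1→d9:-→d10:-→d11:-→d12:H2  best=H2
  + 0.0.0.0/0 (H3) depth=0
  + 42.12.0.0/14 (H3) depth=14
  ? 42.0.0.106  path d0:H3→d1:-→d2:-→d3:-→d4:-→d5:-→d6:-→d7:-→d8:H1→d9:-→d10:-→d11:-→d12:H2  best=H2
  + 218.0.0.0/8 (H4) depth=8
  + 218.99.0.0/16 (H1) depth=16
  + 218.0.0.0/8 (H4) depth=8
  + 0.0.0.0/0 (H0) depth=0
  ? 42.12.0.7  path d0:H0→d1:-→d2:-→d3:-→d4:-→d5:-→d6:-→d7:-→d8:H1→d9:-→d10:-→d11:-→d12:H2→d13:-→d14:H3→d15:-  best=H3
  + 218.99.128.0/17 (H4) depth=17
  ? 42.0.145.197  path d0:H0→d1:-→d2:-→d3:-→d4:-→d5:-→d6:-→d7:-→d8:H1→d9:-→d10:-→d11:-→d12:H2  best=H2
  del 42.0.0.0/8 (clear depth 8)
  + 0.0.0.0/0 (H4) depth=0
  + 42.13.47.0/24 (H3) depth=24
  ? 218.0.0.4  path d0:H4→d1:-→d2:-→d3:-→d4:-→d5:-→d6:-→d7:-→d8:H4→d9:-  best=H4
  del 218.0.0.0/8 (clear depth 8)
  + 42.13.32.0/20 (H0) depth=20
  ? 42.13.32.0  path d0:H4→d1:-→d2:-→d3:-→d4:-→d5:-→d6:-→d7:-→d8:-→d9:-→d10:-→d11:-→d12:H2→d13:-→d14:H3→d15:-→d16:-→d17:-→d18:-→d19:-→d20:H0  best=H0
  + 42.13.0.0/16 (H0) depth=16
  ? 42.12.0.138  path d0:H4→d1:-→d2:-→d3:-→d4:-→d5:-→d6:-→d7:-→d8:-→d9:-→d10:-→d11:-→d12:H2→d13:-→d14:H3→d15:-  best=H3
  + 42.0.0.0/12 (H1) depth=12
  + 218.99.192.0/19 (H3) depth=19
  + 42.0.0.0/8 (H1) depth=8
  ? 42.13.48.203  path d0:H4→d1:-→d2:-→d3:-→d4:-→d5:-→d6:-→d7:-→d8:H1→d9:-→d10:-→d11:-→d12:H1→d13:-→d14:H3→d15:-→d16:H0→d17:-→d18:-→d19:-  best=H0
  ? 218.99.222.30  path d0:H4→d1:-→d2:-→d3:-→d4:-→d5:-→d6:-→d7:-→d8:-→d9:-→d10:-→d11:-→d12:-→d13:-→d14:-→d15:-→d16:H1→d17:H4→d18:-→d19:H3→d20:-→d21:-→d22:-→d23:-→d24:-→d25:-→d26:-→d27:H2  best=H2
  + 42.13.44.0/22 (H2) depth=22

== LOOKUPS ==
["H1","H0","H2","H2","H3","H2","H4","H0","H3","H0","H2"]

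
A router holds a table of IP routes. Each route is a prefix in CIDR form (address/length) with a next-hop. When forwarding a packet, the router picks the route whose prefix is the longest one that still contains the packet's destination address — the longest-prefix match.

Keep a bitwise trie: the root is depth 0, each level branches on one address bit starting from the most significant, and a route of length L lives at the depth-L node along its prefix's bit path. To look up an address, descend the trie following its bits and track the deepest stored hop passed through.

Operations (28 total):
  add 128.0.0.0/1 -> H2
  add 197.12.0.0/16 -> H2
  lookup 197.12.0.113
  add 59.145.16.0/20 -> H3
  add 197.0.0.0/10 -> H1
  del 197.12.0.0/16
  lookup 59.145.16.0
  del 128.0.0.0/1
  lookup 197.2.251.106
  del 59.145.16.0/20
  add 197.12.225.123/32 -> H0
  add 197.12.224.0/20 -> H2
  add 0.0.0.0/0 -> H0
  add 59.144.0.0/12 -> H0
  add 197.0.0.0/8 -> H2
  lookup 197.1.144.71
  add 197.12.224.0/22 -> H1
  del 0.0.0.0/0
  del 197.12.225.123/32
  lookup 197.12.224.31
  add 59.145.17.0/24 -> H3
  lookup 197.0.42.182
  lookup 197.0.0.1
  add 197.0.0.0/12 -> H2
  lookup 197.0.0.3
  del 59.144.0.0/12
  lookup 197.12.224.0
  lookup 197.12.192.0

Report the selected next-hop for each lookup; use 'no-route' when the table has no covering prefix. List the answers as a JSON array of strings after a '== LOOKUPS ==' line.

Apply in order:
  add 128.0.0.0/1 -> H2 at depth 1
  add 197.12.0.0/16 -> H2 at depth 16
  lookup 197.12.0.113: bits 1100010100001100 walk d0:-→d1:H2→d2:-→d3:-→d4:-→d5:-→d6:-→d7:-→d8:-→d9:-→d10:-→d11:-→d12:-→d13:-→d14:-→d15:-→d16:H2 -> H2
  add 59.145.16.0/20 -> H3 at depth 20
  add 197.0.0.0/10 -> H1 at depth 10
  del 197.12.0.0/16 (clear depth 16)
  lookup 59.145.16.0: bits 00111011100100010001 walk d0:-→d1:-→d2:-→d3:-→d4:-→d5:-→d6:-→d7:-→d8:-→d9:-→d10:-→d11:-→d12:-→d13:-→d14:-→d15:-→d16:-→d17:-→d18:-→d19:-→d20:H3 -> H3
  del 128.0.0.0/1 (clear depth 1)
  lookup 197.2.251.106: bits 110001010000 walk d0:-→d1:-→d2:-→d3:-→d4:-→d5:-→d6:-→d7:-→d8:-→d9:-→d10:H1→d11:-→d12:- -> H1
  del 59.145.16.0/20 (clear depth 20)
  add 197.12.225.123/32 -> H0 at depth 32
  add 197.12.224.0/20 -> H2 at depth 20
  add 0.0.0.0/0 -> H0 at depth 0
  add 59.144.0.0/12 -> H0 at depth 12
  add 197.0.0.0/8 -> H2 at depth 8
  lookup 197.1.144.71: bits 110001010000 walk d0:H0→d1:-→d2:-→d3:-→d4:-→d5:-→d6:-→d7:-→d8:H2→d9:-→d10:H1→d11:-→d12:- -> H1
  add 197.12.224.0/22 -> H1 at depth 22
  del 0.0.0.0/0 (clear depth 0)
  del 197.12.225.123/32 (clear depth 32)
  lookup 197.12.224.31: bits 11000101000011001110000 walk d0:-→d1:-→d2:-→d3:-→d4:-→d5:-→d6:-→d7:-→d8:H2→d9:-→d10:H1→d11:-→d12:-→d13:-→d14:-→d15:-→d16:-→d17:-→d18:-→d19:-→d20:H2→d21:-→d22:H1→d23:- -> H1
  add 59.145.17.0/24 -> H3 at depth 24
  lookup 197.0.42.182: bits 110001010000 walk d0:-→d1:-→d2:-→d3:-→d4:-→d5:-→d6:-→d7:-→d8:H2→d9:-→d10:H1→d11:-→d12:- -> H1
  lookup 197.0.0.1: bits 110001010000 walk d0:-→d1:-→d2:-→d3:-→d4:-→d5:-→d6:-→d7:-→d8:H2→d9:-→d10:H1→d11:-→d12:- -> H1
  add 197.0.0.0/12 -> H2 at depth 12
  lookup 197.0.0.3: bits 110001010000 walk d0:-→d1:-→d2:-→d3:-→d4:-→d5:-→d6:-→d7:-→d8:H2→d9:-→d10:H1→d11:-→d12:H2 -> H2
  del 59.144.0.0/12 (clear depth 12)
  lookup 197.12.224.0: bits 11000101000011001110000 walk d0:-→d1:-→d2:-→d3:-→d4:-→d5:-→d6:-→d7:-→d8:H2→d9:-→d10:H1→d11:-→d12:H2→d13:-→d14:-→d15:-→d16:-→d17:-→d18:-→d19:-→d20:H2→d21:-→d22:H1→d23:- -> H1
  lookup 197.12.192.0: bits 110001010000110011 walk d0:-→d1:-→d2:-→d3:-→d4:-→d5:-→d6:-→d7:-→d8:H2→d9:-→d10:H1→d11:-→d12:H2→d13:-→d14:-→d15:-→d16:-→d17:-→d18:- -> H2

== LOOKUPS ==
["H2","H3","H1","H1","H1","H1","H1","H2","H1","H2"]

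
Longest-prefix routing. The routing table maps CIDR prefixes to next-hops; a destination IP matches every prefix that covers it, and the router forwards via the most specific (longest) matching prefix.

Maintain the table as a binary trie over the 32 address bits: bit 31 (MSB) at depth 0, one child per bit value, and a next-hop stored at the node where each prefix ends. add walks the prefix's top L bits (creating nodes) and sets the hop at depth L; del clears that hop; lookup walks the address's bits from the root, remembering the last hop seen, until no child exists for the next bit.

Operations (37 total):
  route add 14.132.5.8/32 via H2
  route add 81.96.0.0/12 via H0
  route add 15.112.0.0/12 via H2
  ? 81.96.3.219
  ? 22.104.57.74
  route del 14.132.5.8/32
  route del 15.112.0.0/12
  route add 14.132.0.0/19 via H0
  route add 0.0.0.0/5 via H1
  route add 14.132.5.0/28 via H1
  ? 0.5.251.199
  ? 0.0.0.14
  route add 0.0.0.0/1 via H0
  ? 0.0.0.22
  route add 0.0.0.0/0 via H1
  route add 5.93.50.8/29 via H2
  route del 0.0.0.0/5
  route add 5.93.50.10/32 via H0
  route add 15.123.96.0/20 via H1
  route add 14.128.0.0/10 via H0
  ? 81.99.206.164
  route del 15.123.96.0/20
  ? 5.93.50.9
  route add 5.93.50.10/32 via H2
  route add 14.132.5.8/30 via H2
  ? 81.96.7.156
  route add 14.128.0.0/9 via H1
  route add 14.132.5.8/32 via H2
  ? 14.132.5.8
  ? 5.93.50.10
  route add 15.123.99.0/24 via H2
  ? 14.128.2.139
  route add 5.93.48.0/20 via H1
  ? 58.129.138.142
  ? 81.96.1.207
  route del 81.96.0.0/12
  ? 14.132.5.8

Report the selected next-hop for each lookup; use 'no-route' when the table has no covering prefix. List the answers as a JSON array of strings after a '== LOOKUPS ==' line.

Process each operation:
  + 14.132.5.8/32 (H2) depth=32
  + 81.96.0.0/12 (H0) depth=12
  + 15.112.0.0/12 (H2) depth=12
  lookup 81.96.3.219: bits 010100010110 walk d0:-→d1:-→d2:-→d3:-→d4:-→d5:-→d6:-→d7:-→d8:-→d9:-→d10:-→d11:-→d12:H0 -> H0
  lookup 22.104.57.74: bits 000 walk d0:-→d1:-→d2:-→d3:- -> no-route
  - 14.132.5.8/32 clear@32
  - 15.112.0.0/12 clear@12
  + 14.132.0.0/19 (H0) depth=19
  + 0.0.0.0/5 (H1) depth=5
  + 14.132.5.0/28 (H1) depth=28
  lookup 0.5.251.199: bits 00000 walk d0:-→d1:-→d2:-→d3:-→d4:-→d5:H1 -> H1
  lookup 0.0.0.14: bits 00000 walk d0:-→d1:-→d2:-→d3:-→d4:-→d5:H1 -> H1
  + 0.0.0.0/1 (H0) depth=1
  lookup 0.0.0.22: bits 00000 walk d0:-→d1:H0→d2:-→d3:-→d4:-→d5:H1 -> H1
  + 0.0.0.0/0 (H1) depth=0
  + 5.93.50.8/29 (H2) depth=29
  - 0.0.0.0/5 clear@5
  + 5.93.50.10/32 (H0) depth=32
  + 15.123.96.0/20 (H1) depth=20
  + 14.128.0.0/10 (H0) depth=10
  lookup 81.99.206.164: bits 010100010110 walk d0:H1→d1:H0→d2:-→d3:-→d4:-→d5:-→d6:-→d7:-→d8:-→d9:-→d10:-→d11:-→d12:H0 -> H0
  - 15.123.96.0/20 clear@20
  lookup 5.93.50.9: bits 000001010101110100110010000010 walk d0:H1→d1:H0→d2:-→d3:-→d4:-→d5:-→d6:-→d7:-→d8:-→d9:-→d10:-→d11:-→d12:-→d13:-→d14:-→d15:-→d16:-→d17:-→d18:-→d19:-→d20:-→d21:-→d22:-→d23:-→d24:-→d25:-→d26:-→d27:-→d28:-→d29:H2→d30:- -> H2
  + 5.93.50.10/32 (H2) depth=32
  + 14.132.5.8/30 (H2) depth=30
  lookup 81.96.7.156: bits 010100010110 walk d0:H1→d1:H0→d2:-→d3:-→d4:-→d5:-→d6:-→d7:-→d8:-→d9:-→d10:-→d11:-→d12:H0 -> H0
  + 14.128.0.0/9 (H1) depth=9
  + 14.132.5.8/32 (H2) depth=32
  lookup 14.132.5.8: bits 00001110100001000000010100001000 walk d0:H1→d1:H0→d2:-→d3:-→d4:-→d5:-→d6:-→d7:-→d8:-→d9:H1→d10:H0→d11:-→d12:-→d13:-→d14:-→d15:-→d16:-→d17:-→d18:-→d19:H0→d20:-→d21:-→d22:-→d23:-→d24:-→d25:-→d26:-→d27:-→d28:H1→d29:-→d30:H2→d31:-→d32:H2 -> H2
  lookup 5.93.50.10: bits 00000101010111010011001000001010 walk d0:H1→d1:H0→d2:-→d3:-→d4:-→d5:-→d6:-→d7:-→d8:-→d9:-→d10:-→d11:-→d12:-→d13:-→d14:-→d15:-→d16:-→d17:-→d18:-→d19:-→d20:-→d21:-→d22:-→d23:-→d24:-→d25:-→d26:-→d27:-→d28:-→d29:H2→d30:-→d31:-→d32:H2 -> H2
  + 15.123.99.0/24 (H2) depth=24
  lookup 14.128.2.139: bits 0000111010000 walk d0:H1→d1:H0→d2:-→d3:-→d4:-→d5:-→d6:-→d7:-→d8:-→d9:H1→d10:H0→d11:-→d12:-→d13:- -> H0
  + 5.93.48.0/20 (H1) depth=20
  lookup 58.129.138.142: bits 00 walk d0:H1→d1:H0→d2:- -> H0
  lookup 81.96.1.207: bits 010100010110 walk d0:H1→d1:H0→d2:-→d3:-→d4:-→d5:-→d6:-→d7:-→d8:-→d9:-→d10:-→d11:-→d12:H0 -> H0
  - 81.96.0.0/12 clear@12
  lookup 14.132.5.8: bits 00001110100001000000010100001000 walk d0:H1→d1:H0→d2:-→d3:-→d4:-→d5:-→d6:-→d7:-→d8:-→d9:H1→d10:H0→d11:-→d12:-→d13:-→d14:-→d15:-→d16:-→d17:-→d18:-→d19:H0→d20:-→d21:-→d22:-→d23:-→d24:-→d25:-→d26:-→d27:-→d28:H1→d29:-→d30:H2→d31:-→d32:H2 -> H2

== LOOKUPS ==
["H0","no-route","H1","H1","H1","H0","H2","H0","H2","H2","H0","H0","H0","H2"]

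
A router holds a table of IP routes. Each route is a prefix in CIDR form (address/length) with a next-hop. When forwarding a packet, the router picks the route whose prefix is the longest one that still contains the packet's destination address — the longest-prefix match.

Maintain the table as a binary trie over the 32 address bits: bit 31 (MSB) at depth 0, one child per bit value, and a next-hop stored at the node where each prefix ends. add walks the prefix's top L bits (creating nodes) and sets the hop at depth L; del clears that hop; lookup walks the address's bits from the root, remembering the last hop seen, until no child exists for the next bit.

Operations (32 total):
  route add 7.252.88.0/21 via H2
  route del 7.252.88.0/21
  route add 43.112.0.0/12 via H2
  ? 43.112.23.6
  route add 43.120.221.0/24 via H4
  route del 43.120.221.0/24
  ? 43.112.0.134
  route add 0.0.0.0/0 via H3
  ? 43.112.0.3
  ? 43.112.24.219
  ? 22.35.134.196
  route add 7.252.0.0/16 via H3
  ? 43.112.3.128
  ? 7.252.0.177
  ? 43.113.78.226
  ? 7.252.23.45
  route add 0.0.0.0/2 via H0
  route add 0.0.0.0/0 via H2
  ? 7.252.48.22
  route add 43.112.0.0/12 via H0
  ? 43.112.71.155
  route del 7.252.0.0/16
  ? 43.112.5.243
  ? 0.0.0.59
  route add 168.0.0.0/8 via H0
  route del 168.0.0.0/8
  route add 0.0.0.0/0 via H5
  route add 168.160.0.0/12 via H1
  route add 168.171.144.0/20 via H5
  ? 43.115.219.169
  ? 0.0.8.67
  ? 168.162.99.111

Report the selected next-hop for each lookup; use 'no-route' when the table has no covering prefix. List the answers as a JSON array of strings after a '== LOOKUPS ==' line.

Process each operation:
  add 7.252.88.0/21 -> H2 at depth 21
  - 7.252.88.0/21 clear@21
  add 43.112.0.0/12 -> H2 at depth 12
  lookup 43.112.23.6: bits 001010110111 walk d0:-→d1:-→d2:-→d3:-→d4:-→d5:-→d6:-→d7:-→d8:-→d9:-→d10:-→d11:-→d12:H2 -> H2
  add 43.120.221.0/24 -> H4 at depth 24
  - 43.120.221.0/24 clear@24
  lookup 43.112.0.134: bits 001010110111 walk d0:-→d1:-→d2:-→d3:-→d4:-→d5:-→d6:-→d7:-→d8:-→d9:-→d10:-→d11:-→d12:H2 -> H2
  add 0.0.0.0/0 -> H3 at depth 0
  lookup 43.112.0.3: bits 001010110111 walk d0:H3→d1:-→d2:-→d3:-→d4:-→d5:-→d6:-→d7:-→d8:-→d9:-→d10:-→d11:-→d12:H2 -> H2
  lookup 43.112.24.219: bits 001010110111 walk d0:H3→d1:-→d2:-→d3:-→d4:-→d5:-→d6:-→d7:-→d8:-→d9:-→d10:-→d11:-→d12:H2 -> H2
  lookup 22.35.134.196: bits 000 walk d0:H3→d1:-→d2:-→d3:- -> H3
  add 7.252.0.0/16 -> H3 at depth 16
  lookup 43.112.3.128: bits 001010110111 walk d0:H3→d1:-→d2:-→d3:-→d4:-→d5:-→d6:-→d7:-→d8:-→d9:-→d10:-→d11:-→d12:H2 -> H2
  lookup 7.252.0.177: bits 00000111111111000 walk d0:H3→d1:-→d2:-→d3:-→d4:-→d5:-→d6:-→d7:-→d8:-→d9:-→d10:-→d11:-→d12:-→d13:-→d14:-→d15:-→d16:H3→d17:- -> H3
  lookup 43.113.78.226: bits 001010110111 walk d0:H3→d1:-→d2:-→d3:-→d4:-→d5:-→d6:-→d7:-→d8:-→d9:-→d10:-→d11:-→d12:H2 -> H2
  lookup 7.252.23.45: bits 00000111111111000 walk d0:H3→d1:-→d2:-→d3:-→d4:-→d5:-→d6:-→d7:-→d8:-→d9:-→d10:-→d11:-→d12:-→d13:-→d14:-→d15:-→d16:H3→d17:- -> H3
  add 0.0.0.0/2 -> H0 at depth 2
  add 0.0.0.0/0 -> H2 at depth 0
  lookup 7.252.48.22: bits 00000111111111000 walk d0:H2→d1:-→d2:H0→d3:-→d4:-→d5:-→d6:-→d7:-→d8:-→d9:-→d10:-→d11:-→d12:-→d13:-→d14:-→d15:-→d16:H3→d17:- -> H3
  add 43.112.0.0/12 -> H0 at depth 12
  lookup 43.112.71.155: bits 001010110111 walk d0:H2→d1:-→d2:H0→d3:-→d4:-→d5:-→d6:-→d7:-→d8:-→d9:-→d10:-→d11:-→d12:H0 -> H0
  - 7.252.0.0/16 clear@16
  lookup 43.112.5.243: bits 001010110111 walk d0:H2→d1:-→d2:H0→d3:-→d4:-→d5:-→d6:-→d7:-→d8:-→d9:-→d10:-→d11:-→d12:H0 -> H0
  lookup 0.0.0.59: bits 00000 walk d0:H2→d1:-→d2:H0→d3:-→d4:-→d5:- -> H0
  add 168.0.0.0/8 -> H0 at depth 8
  - 168.0.0.0/8 clear@8
  add 0.0.0.0/0 -> H5 at depth 0
  add 168.160.0.0/12 -> H1 at depth 12
  add 168.171.144.0/20 -> H5 at depth 20
  lookup 43.115.219.169: bits 001010110111 walk d0:H5→d1:-→d2:H0→d3:-→d4:-→d5:-→d6:-→d7:-→d8:-→d9:-→d10:-→d11:-→d12:H0 -> H0
  lookup 0.0.8.67: bits 00000 walk d0:H5→d1:-→d2:H0→d3:-→d4:-→d5:- -> H0
  lookup 168.162.99.111: bits 101010001010 walk d0:H5→d1:-→d2:-→d3:-→d4:-→d5:-→d6:-→d7:-→d8:-→d9:-→d10:-→d11:-→d12:H1 -> H1

== LOOKUPS ==
["H2","H2","H2","H2","H3","H2","H3","H2","H3","H3","H0","H0","H0","H0","H0","H1"]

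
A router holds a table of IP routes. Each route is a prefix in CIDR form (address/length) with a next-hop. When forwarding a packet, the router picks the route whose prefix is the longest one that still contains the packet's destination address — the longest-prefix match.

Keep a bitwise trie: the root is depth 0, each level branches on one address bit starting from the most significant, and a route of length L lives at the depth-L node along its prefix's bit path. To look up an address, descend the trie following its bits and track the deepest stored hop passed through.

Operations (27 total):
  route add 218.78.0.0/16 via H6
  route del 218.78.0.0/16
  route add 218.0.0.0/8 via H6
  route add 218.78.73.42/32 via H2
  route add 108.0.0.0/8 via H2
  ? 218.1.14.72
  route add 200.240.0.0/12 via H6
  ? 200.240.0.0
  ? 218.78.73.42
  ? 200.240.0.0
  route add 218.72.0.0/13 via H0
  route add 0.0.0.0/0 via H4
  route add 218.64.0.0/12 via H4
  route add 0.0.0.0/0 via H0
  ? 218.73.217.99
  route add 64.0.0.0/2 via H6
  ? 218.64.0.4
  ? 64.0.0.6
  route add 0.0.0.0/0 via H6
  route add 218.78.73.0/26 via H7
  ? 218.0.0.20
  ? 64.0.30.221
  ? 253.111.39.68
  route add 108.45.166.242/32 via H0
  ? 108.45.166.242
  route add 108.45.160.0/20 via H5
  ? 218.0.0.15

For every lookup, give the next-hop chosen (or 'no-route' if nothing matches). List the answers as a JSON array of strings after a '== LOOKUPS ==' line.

Trace:
  + 218.78.0.0/16 (H6) depth=16
  del 218.78.0.0/16 (clear depth 16)
  + 218.0.0.0/8 (H6) depth=8
  + 218.78.73.42/32 (H2) depth=32
  + 108.0.0.0/8 (H2) depth=8
  Q 218.1.14.72: descend 110110100 ; hops seen [H6] ; pick H6
  + 200.240.0.0/12 (H6) depth=12
  Q 200.240.0.0: descend 110010001111 ; hops seen [H6] ; pick H6
  Q 218.78.73.42: descend 11011010010011100100100100101010 ; hops seen [H6,H2] ; pick H2
  Q 200.240.0.0: descend 110010001111 ; hops seen [H6] ; pick H6
  + 218.72.0.0/13 (H0) depth=13
  + 0.0.0.0/0 (H4) depth=0
  + 218.64.0.0/12 (H4) depth=12
  + 0.0.0.0/0 (H0) depth=0
  Q 218.73.217.99: descend 1101101001001 ; hops seen [H0,H6,H4,H0] ; pick H0
  + 64.0.0.0/2 (H6) depth=2
  Q 218.64.0.4: descend 110110100100 ; hops seen [H0,H6,H4] ; pick H4
  Q 64.0.0.6: descend 01 ; hops seen [H0,H6] ; pick H6
  + 0.0.0.0/0 (H6) depth=0
  + 218.78.73.0/26 (H7) depth=26
  Q 218.0.0.20: descend 110110100 ; hops seen [H6,H6] ; pick H6
  Q 64.0.30.221: descend 01 ; hops seen [H6,H6] ; pick H6
  Q 253.111.39.68: descend 11 ; hops seen [H6] ; pick H6
  + 108.45.166.242/32 (H0) depth=32
  Q 108.45.166.242: descend 01101100001011011010011011110010 ; hops seen [H6,H6,H2,H0] ; pick H0
  + 108.45.160.0/20 (H5) depth=20
  Q 218.0.0.15: descend 110110100 ; hops seen [H6,H6] ; pick H6

== LOOKUPS ==
["H6","H6","H2","H6","H0","H4","H6","H6","H6","H6","H0","H6"]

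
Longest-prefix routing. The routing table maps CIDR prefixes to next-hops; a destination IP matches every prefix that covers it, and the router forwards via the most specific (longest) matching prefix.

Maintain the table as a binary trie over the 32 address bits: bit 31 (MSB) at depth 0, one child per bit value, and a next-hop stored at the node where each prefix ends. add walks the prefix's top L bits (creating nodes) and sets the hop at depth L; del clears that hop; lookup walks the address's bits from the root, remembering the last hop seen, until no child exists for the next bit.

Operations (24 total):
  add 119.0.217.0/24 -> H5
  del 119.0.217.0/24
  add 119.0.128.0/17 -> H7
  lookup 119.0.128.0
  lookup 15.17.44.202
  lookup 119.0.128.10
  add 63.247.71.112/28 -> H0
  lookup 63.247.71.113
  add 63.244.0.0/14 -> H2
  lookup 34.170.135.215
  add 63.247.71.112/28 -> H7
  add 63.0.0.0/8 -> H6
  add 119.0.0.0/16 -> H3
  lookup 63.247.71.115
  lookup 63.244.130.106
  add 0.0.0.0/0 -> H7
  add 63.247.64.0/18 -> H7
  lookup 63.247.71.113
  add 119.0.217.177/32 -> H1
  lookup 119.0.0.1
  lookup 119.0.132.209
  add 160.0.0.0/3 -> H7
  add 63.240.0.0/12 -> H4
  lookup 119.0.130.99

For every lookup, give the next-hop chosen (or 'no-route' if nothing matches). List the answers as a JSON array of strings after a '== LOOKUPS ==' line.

Apply in order:
  add 119.0.217.0/24 -> H5 at depth 24
  - 119.0.217.0/24 clear@24
  add 119.0.128.0/17 -> H7 at depth 17
  Q 119.0.128.0: descend 01110111000000001 ; hops seen [H7] ; pick H7
  Q 15.17.44.202: descend 0 ; hops seen [∅] ; pick no-route
  Q 119.0.128.10: descend 01110111000000001 ; hops seen [H7] ; pick H7
  add 63.247.71.112/28 -> H0 at depth 28
  Q 63.247.71.113: descend 0011111111110111010001110111 ; hops seen [H0] ; pick H0
  add 63.244.0.0/14 -> H2 at depth 14
  Q 34.170.135.215: descend 001 ; hops seen [∅] ; pick no-route
  add 63.247.71.112/28 -> H7 at depth 28
  add 63.0.0.0/8 -> H6 at depth 8
  add 119.0.0.0/16 -> H3 at depth 16
  Q 63.247.71.115: descend 0011111111110111010001110111 ; hops seen [H6,H2,H7] ; pick H7
  Q 63.244.130.106: descend 00111111111101 ; hops seen [H6,H2] ; pick H2
  add 0.0.0.0/0 -> H7 at depth 0
  add 63.247.64.0/18 -> H7 at depth 18
  Q 63.247.71.113: descend 0011111111110111010001110111 ; hops seen [H7,H6,H2,H7,H7] ; pick H7
  add 119.0.217.177/32 -> H1 at depth 32
  Q 119.0.0.1: descend 0111011100000000 ; hops seen [H7,H3] ; pick H3
  Q 119.0.132.209: descend 01110111000000001 ; hops seen [H7,H3,H7] ; pick H7
  add 160.0.0.0/3 -> H7 at depth 3
  add 63.240.0.0/12 -> H4 at depth 12
  Q 119.0.130.99: descend 01110111000000001 ; hops seen [H7,H3,H7] ; pick H7

== LOOKUPS ==
["H7","no-route","H7","H0","no-route","H7","H2","H7","H3","H7","H7"]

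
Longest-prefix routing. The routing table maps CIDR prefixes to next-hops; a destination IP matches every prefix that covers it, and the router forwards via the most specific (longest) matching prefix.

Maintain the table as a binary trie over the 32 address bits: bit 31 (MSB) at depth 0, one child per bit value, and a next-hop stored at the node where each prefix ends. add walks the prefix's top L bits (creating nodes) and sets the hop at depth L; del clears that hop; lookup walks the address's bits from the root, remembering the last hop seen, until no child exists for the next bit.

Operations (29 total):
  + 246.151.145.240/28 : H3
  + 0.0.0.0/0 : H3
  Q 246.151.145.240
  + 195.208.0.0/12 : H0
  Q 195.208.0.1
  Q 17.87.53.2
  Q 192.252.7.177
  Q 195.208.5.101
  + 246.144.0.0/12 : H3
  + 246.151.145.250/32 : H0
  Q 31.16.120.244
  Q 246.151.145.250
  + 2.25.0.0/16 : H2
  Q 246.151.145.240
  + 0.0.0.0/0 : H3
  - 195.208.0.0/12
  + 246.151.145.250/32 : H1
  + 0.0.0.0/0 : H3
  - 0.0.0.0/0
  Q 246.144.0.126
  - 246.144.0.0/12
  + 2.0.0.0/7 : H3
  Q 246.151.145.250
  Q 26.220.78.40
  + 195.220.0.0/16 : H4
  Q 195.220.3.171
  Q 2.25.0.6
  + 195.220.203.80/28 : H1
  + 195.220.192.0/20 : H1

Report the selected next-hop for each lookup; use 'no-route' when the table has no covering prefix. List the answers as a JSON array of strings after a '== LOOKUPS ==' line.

Trace:
  + 246.151.145.240/28 (H3) depth=28
  + 0.0.0.0/0 (H3) depth=0
  Q 246.151.145.240: descend 1111011010010111100100011111 ; hops seen [H3,H3] ; pick H3
  + 195.208.0.0/12 (H0) depth=12
  Q 195.208.0.1: descend 110000111101 ; hops seen [H3,H0] ; pick H0
  Q 17.87.53.2: descend ε ; hops seen [H3] ; pick H3
  Q 192.252.7.177: descend 110000 ; hops seen [H3] ; pick H3
  Q 195.208.5.101: descend 110000111101 ; hops seen [H3,H0] ; pick H0
  + 246.144.0.0/12 (H3) depth=12
  + 246.151.145.250/32 (H0) depth=32
  Q 31.16.120.244: descend ε ; hops seen [H3] ; pick H3
  Q 246.151.145.250: descend 11110110100101111001000111111010 ; hops seen [H3,H3,H3,H0] ; pick H0
  + 2.25.0.0/16 (H2) depth=16
  Q 246.151.145.240: descend 1111011010010111100100011111 ; hops seen [H3,H3,H3] ; pick H3
  + 0.0.0.0/0 (H3) depth=0
  del 195.208.0.0/12 (clear depth 12)
  + 246.151.145.250/32 (H1) depth=32
  + 0.0.0.0/0 (H3) depth=0
  del 0.0.0.0/0 (clear depth 0)
  Q 246.144.0.126: descend 1111011010010 ; hops seen [H3] ; pick H3
  del 246.144.0.0/12 (clear depth 12)
  + 2.0.0.0/7 (H3) depth=7
  Q 246.151.145.250: descend 11110110100101111001000111111010 ; hops seen [H3,H1] ; pick H1
  Q 26.220.78.40: descend 000 ; hops seen [∅] ; pick no-route
  + 195.220.0.0/16 (H4) depth=16
  Q 195.220.3.171: descend 1100001111011100 ; hops seen [H4] ; pick H4
  Q 2.25.0.6: descend 0000001000011001 ; hops seen [H3,H2] ; pick H2
  + 195.220.203.80/28 (H1) depth=28
  + 195.220.192.0/20 (H1) depth=20

== LOOKUPS ==
["H3","H0","H3","H3","H0","H3","H0","H3","H3","H1","no-route","H4","H2"]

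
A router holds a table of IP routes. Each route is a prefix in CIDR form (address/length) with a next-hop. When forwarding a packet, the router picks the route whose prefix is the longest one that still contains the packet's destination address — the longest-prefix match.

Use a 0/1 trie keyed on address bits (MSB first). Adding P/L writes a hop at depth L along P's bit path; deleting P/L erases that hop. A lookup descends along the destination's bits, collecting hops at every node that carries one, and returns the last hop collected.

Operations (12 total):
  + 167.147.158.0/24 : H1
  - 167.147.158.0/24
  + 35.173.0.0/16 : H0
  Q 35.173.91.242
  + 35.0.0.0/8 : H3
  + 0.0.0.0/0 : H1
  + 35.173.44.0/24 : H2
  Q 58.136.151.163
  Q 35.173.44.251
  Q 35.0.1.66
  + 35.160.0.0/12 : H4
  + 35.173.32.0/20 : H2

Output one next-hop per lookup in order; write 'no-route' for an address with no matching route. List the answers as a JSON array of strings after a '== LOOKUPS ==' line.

Process each operation:
  add 167.147.158.0/24 -> H1 at depth 24
  del 167.147.158.0/24 (clear depth 24)
  add 35.173.0.0/16 -> H0 at depth 16
  Q 35.173.91.242: descend 0010001110101101 ; hops seen [H0] ; pick H0
  add 35.0.0.0/8 -> H3 at depth 8
  add 0.0.0.0/0 -> H1 at depth 0
  add 35.173.44.0/24 -> H2 at depth 24
  Q 58.136.151.163: descend 001 ; hops seen [H1] ; pick H1
  Q 35.173.44.251: descend 001000111010110100101100 ; hops seen [H1,H3,H0,H2] ; pick H2
  Q 35.0.1.66: descend 00100011 ; hops seen [H1,H3] ; pick H3
  add 35.160.0.0/12 -> H4 at depth 12
  add 35.173.32.0/20 -> H2 at depth 20

== LOOKUPS ==
["H0","H1","H2","H3"]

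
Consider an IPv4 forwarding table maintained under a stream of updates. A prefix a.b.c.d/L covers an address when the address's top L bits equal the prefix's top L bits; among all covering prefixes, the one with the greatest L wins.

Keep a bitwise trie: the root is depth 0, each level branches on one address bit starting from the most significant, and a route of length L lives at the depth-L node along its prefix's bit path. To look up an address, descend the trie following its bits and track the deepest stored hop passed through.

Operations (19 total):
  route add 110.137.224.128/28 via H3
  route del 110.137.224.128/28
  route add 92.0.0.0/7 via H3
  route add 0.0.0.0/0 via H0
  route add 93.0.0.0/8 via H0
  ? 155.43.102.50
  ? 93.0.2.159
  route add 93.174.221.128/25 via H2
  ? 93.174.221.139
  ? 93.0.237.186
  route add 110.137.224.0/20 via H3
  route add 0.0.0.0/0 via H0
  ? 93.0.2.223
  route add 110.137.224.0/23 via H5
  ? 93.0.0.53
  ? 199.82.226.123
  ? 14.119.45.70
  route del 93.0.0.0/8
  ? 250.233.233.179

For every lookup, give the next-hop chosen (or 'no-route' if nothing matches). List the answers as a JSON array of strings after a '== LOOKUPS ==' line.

Trace:
  + 110.137.224.128/28 (H3) depth=28
  del 110.137.224.128/28 (clear depth 28)
  + 92.0.0.0/7 (H3) depth=7
  + 0.0.0.0/0 (H0) depth=0
  + 93.0.0.0/8 (H0) depth=8
  ? 155.43.102.50  path d0:H0  best=H0
  ? 93.0.2.159  path d0:H0→d1:-→d2:-→d3:-→d4:-→d5:-→d6:-→d7:H3→d8:H0  best=H0
  + 93.174.221.128/25 (H2) depth=25
  ? 93.174.221.139  path d0:H0→d1:-→d2:-→d3:-→d4:-→d5:-→d6:-→d7:H3→d8:H0→d9:-→d10:-→d11:-→d12:-→d13:-→d14:-→d15:-→d16:-→d17:-→d18:-→d19:-→d20:-→d21:-→d22:-→d23:-→d24:-→d25:H2  best=H2
  ? 93.0.237.186  path d0:H0→d1:-→d2:-→d3:-→d4:-→d5:-→d6:-→d7:H3→d8:H0  best=H0
  + 110.137.224.0/20 (H3) depth=20
  + 0.0.0.0/0 (H0) depth=0
  ? 93.0.2.223  path d0:H0→d1:-→d2:-→d3:-→d4:-→d5:-→d6:-→d7:H3→d8:H0  best=H0
  + 110.137.224.0/23 (H5) depth=23
  ? 93.0.0.53  path d0:H0→d1:-→d2:-→d3:-→d4:-→d5:-→d6:-→d7:H3→d8:H0  best=H0
  ? 199.82.226.123  path d0:H0  best=H0
  ? 14.119.45.70  path d0:H0→d1:-  best=H0
  del 93.0.0.0/8 (clear depth 8)
  ? 250.233.233.179  path d0:H0  best=H0

== LOOKUPS ==
["H0","H0","H2","H0","H0","H0","H0","H0","H0"]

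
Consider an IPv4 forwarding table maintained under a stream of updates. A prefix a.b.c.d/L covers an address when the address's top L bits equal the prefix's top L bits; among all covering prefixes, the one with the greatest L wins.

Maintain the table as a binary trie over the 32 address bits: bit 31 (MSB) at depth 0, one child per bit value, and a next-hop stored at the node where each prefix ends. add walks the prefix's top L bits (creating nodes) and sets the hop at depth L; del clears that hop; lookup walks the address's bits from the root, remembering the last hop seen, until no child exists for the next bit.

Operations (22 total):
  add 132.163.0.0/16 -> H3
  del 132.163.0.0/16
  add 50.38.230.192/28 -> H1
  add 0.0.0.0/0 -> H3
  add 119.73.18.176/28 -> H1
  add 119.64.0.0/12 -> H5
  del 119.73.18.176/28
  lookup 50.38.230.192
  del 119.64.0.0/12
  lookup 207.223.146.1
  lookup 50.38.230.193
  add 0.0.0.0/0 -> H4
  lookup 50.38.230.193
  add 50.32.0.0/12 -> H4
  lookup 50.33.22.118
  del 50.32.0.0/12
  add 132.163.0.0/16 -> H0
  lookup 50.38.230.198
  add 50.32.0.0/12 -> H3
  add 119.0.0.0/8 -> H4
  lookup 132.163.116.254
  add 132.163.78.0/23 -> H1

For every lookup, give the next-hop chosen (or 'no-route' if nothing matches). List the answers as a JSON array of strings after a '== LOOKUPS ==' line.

Apply in order:
  + 132.163.0.0/16 (H3) depth=16
  - 132.163.0.0/16 clear@16
  + 50.38.230.192/28 (H1) depth=28
  + 0.0.0.0/0 (H3) depth=0
  + 119.73.18.176/28 (H1) depth=28
  + 119.64.0.0/12 (H5) depth=12
  - 119.73.18.176/28 clear@28
  lookup 50.38.230.192: bits 0011001000100110111001101100 walk d0:H3→d1:-→d2:-→d3:-→d4:-→d5:-→d6:-→d7:-→d8:-→d9:-→d10:-→d11:-→d12:-→d13:-→d14:-→d15:-→d16:-→d17:-→d18:-→d19:-→d20:-→d21:-→d22:-→d23:-→d24:-→d25:-→d26:-→d27:-→d28:H1 -> H1
  - 119.64.0.0/12 clear@12
  lookup 207.223.146.1: bits 1 walk d0:H3→d1:- -> H3
  lookup 50.38.230.193: bits 0011001000100110111001101100 walk d0:H3→d1:-→d2:-→d3:-→d4:-→d5:-→d6:-→d7:-→d8:-→d9:-→d10:-→d11:-→d12:-→d13:-→d14:-→d15:-→d16:-→d17:-→d18:-→d19:-→d20:-→d21:-→d22:-→d23:-→d24:-→d25:-→d26:-→d27:-→d28:H1 -> H1
  + 0.0.0.0/0 (H4) depth=0
  lookup 50.38.230.193: bits 0011001000100110111001101100 walk d0:H4→d1:-→d2:-→d3:-→d4:-→d5:-→d6:-→d7:-→d8:-→d9:-→d10:-→d11:-→d12:-→d13:-→d14:-→d15:-→d16:-→d17:-→d18:-→d19:-→d20:-→d21:-→d22:-→d23:-→d24:-→d25:-→d26:-→d27:-→d28:H1 -> H1
  + 50.32.0.0/12 (H4) depth=12
  lookup 50.33.22.118: bits 0011001000100 walk d0:H4→d1:-→d2:-→d3:-→d4:-→d5:-→d6:-→d7:-→d8:-→d9:-→d10:-→d11:-→d12:H4→d13:- -> H4
  - 50.32.0.0/12 clear@12
  + 132.163.0.0/16 (H0) depth=16
  lookup 50.38.230.198: bits 0011001000100110111001101100 walk d0:H4→d1:-→d2:-→d3:-→d4:-→d5:-→d6:-→d7:-→d8:-→d9:-→d10:-→d11:-→d12:-→d13:-→d14:-→d15:-→d16:-→d17:-→d18:-→d19:-→d20:-→d21:-→d22:-→d23:-→d24:-→d25:-→d26:-→d27:-→d28:H1 -> H1
  + 50.32.0.0/12 (H3) depth=12
  + 119.0.0.0/8 (H4) depth=8
  lookup 132.163.116.254: bits 1000010010100011 walk d0:H4→d1:-→d2:-→d3:-→d4:-→d5:-→d6:-→d7:-→d8:-→d9:-→d10:-→d11:-→d12:-→d13:-→d14:-→d15:-→d16:H0 -> H0
  + 132.163.78.0/23 (H1) depth=23

== LOOKUPS ==
["H1","H3","H1","H1","H4","H1","H0"]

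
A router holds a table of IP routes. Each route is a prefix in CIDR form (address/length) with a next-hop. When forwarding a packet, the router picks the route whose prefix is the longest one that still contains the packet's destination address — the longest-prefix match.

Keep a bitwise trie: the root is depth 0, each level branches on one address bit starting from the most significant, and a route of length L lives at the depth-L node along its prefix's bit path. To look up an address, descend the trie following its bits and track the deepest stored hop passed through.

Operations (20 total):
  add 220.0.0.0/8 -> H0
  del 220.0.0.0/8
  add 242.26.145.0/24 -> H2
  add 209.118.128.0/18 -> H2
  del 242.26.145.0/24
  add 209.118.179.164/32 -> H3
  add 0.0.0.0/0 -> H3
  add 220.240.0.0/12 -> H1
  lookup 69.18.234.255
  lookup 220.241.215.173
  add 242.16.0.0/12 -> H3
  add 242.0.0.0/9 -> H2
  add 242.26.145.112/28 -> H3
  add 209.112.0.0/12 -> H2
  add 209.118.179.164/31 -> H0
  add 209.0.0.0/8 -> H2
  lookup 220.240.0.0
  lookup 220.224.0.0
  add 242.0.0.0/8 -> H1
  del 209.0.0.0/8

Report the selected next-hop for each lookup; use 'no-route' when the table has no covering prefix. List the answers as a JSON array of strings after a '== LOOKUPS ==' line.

Trace:
  + 220.0.0.0/8 (H0) depth=8
  - 220.0.0.0/8 clear@8
  + 242.26.145.0/24 (H2) depth=24
  + 209.118.128.0/18 (H2) depth=18
  - 242.26.145.0/24 clear@24
  + 209.118.179.164/32 (H3) depth=32
  + 0.0.0.0/0 (H3) depth=0
  + 220.240.0.0/12 (H1) depth=12
  Q 69.18.234.255: descend ε ; hops seen [H3] ; pick H3
  Q 220.241.215.173: descend 110111001111 ; hops seen [H3,H1] ; pick H1
  + 242.16.0.0/12 (H3) depth=12
  + 242.0.0.0/9 (H2) depth=9
  + 242.26.145.112/28 (H3) depth=28
  + 209.112.0.0/12 (H2) depth=12
  + 209.118.179.164/31 (H0) depth=31
  + 209.0.0.0/8 (H2) depth=8
  Q 220.240.0.0: descend 110111001111 ; hops seen [H3,H1] ; pick H1
  Q 220.224.0.0: descend 11011100111 ; hops seen [H3] ; pick H3
  + 242.0.0.0/8 (H1) depth=8
  - 209.0.0.0/8 clear@8

== LOOKUPS ==
["H3","H1","H1","H3"]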